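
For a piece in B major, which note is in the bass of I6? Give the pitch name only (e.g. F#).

D#

I in B major has root B; the chord is B-D#-F#.
The figure 6 means first inversion — the third is in the bass.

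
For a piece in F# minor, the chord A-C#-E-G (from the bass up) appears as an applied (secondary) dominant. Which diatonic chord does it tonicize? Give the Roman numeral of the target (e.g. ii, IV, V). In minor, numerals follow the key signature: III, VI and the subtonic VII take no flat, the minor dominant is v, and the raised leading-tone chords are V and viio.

The chord is a dominant seventh chord on A.
A dominant resolves down a perfect fifth: A → D. In F# minor, D is scale degree 6, i.e. VI.

VI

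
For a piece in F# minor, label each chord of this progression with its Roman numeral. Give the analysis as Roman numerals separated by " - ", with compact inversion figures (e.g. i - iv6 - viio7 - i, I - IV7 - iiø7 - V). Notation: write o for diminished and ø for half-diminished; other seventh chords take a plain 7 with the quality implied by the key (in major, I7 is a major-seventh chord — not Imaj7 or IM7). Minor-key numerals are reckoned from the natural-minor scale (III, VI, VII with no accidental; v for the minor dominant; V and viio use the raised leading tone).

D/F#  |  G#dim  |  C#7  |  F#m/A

VI6 - iio - V7 - i6

D/F#: root D is the submediant; major triad there is VI6.
G#dim has root G#, degree 2 in F# minor, so iio.
C#7: dominant seventh chord on C# = scale degree 5 → V7.
F#m/A: root F# is the tonic; minor triad there is i6.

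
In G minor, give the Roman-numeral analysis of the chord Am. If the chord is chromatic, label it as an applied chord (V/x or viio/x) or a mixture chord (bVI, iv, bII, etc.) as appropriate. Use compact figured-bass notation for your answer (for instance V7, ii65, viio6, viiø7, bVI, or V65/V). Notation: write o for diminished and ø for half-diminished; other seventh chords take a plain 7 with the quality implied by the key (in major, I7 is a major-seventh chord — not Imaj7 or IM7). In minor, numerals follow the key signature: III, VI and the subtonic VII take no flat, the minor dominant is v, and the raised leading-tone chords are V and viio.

ii

Stacked in thirds the chord is A-C-E: a minor triad on A.
A is the second degree of G minor. This is the minor supertonic, borrowed from the parallel major (the Dorian ii).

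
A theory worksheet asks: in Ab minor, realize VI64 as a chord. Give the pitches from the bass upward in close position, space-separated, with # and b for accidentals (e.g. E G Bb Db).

In Ab minor, scale degree 6 is Fb, and the diatonic chord built there is a major triad.
That chord is spelled Fb-Ab-Cb.
The figured bass 64 indicates second inversion, placing the fifth (Cb) in the bass: Cb-Fb-Ab.

Cb Fb Ab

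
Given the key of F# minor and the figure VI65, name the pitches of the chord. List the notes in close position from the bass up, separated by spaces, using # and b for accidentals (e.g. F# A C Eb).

The numeral's case and figure indicate a major seventh chord. In F# minor its root, the submediant, is D.
That chord is spelled D-F#-A-C#.
The figured bass 65 indicates first inversion, placing the third (F#) in the bass: F#-A-C#-D.

F# A C# D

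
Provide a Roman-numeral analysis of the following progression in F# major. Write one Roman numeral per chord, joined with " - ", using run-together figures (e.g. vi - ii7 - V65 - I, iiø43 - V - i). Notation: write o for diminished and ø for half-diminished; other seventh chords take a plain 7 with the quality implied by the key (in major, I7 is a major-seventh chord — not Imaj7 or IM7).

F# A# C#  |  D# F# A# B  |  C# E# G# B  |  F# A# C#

F#-A#-C#: major triad on F# = scale degree 1 → I.
D#-F#-A#-B: root B is the subdominant; major seventh chord there is IV65.
C#-E#-G#-B: dominant seventh chord on C# = scale degree 5 → V7.
F#-A#-C#: root F# is the tonic; major triad there is I.

I - IV65 - V7 - I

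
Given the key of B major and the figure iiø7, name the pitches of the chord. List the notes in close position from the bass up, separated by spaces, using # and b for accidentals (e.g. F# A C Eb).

C# E G B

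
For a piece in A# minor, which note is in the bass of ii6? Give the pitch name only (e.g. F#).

D#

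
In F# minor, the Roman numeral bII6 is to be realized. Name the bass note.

bII in F# minor has root G; the chord is G-B-D.
The figure 6 means first inversion — the third is in the bass.

B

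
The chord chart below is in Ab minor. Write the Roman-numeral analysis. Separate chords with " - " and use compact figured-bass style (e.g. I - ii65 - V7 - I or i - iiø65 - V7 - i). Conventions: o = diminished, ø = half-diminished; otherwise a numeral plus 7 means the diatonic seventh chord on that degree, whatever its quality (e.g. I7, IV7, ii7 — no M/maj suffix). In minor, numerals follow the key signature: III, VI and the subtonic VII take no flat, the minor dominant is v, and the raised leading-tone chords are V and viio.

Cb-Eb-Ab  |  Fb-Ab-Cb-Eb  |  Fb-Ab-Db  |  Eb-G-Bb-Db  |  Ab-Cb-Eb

Cb-Eb-Ab has root Ab, degree 1 in Ab minor, so i6.
Fb-Ab-Cb-Eb: major seventh chord on Fb = scale degree 6 → VI7.
Fb-Ab-Db: root Db is the subdominant; minor triad there is iv6.
Eb-G-Bb-Db: root Eb is the dominant; dominant seventh chord there is V7.
Ab-Cb-Eb has root Ab, degree 1 in Ab minor, so i.

i6 - VI7 - iv6 - V7 - i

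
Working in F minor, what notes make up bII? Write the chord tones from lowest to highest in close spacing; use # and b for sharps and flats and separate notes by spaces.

Gb Bb Db

bII is the Neapolitan chord — a major triad on the lowered second degree. In F minor that root is Gb.
So the chord is Gb-Bb-Db.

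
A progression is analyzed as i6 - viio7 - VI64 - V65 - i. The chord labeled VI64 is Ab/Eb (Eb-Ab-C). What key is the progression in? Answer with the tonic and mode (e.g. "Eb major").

VI64 is given as Eb-Ab-C — a major triad with root Ab.
Counting down 5 scale steps from Ab places the tonic on C; a major triad on degree 6 is diatonic only in minor.

C minor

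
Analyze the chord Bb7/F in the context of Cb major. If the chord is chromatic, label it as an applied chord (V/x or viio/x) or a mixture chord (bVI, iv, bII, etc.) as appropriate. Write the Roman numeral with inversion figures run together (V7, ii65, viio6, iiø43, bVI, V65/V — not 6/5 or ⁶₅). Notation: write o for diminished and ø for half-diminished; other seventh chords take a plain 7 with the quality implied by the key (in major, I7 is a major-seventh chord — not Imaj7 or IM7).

V43/iii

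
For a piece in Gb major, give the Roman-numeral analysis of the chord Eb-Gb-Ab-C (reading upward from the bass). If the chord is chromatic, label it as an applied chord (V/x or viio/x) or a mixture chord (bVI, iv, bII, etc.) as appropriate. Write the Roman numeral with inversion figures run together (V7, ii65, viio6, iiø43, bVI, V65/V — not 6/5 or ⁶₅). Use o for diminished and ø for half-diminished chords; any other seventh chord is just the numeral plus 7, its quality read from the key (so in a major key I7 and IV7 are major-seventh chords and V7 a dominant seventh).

V43/V

Stacked in thirds the chord is Ab-C-Eb-Gb: a dominant seventh chord on Ab.
Ab is not a diatonic chord root with this quality in Gb major, but it lies a perfect fifth above Db (V), so the chord functions as an applied dominant of V.
With Eb in the bass the chord is in second inversion, so the figured bass is 43.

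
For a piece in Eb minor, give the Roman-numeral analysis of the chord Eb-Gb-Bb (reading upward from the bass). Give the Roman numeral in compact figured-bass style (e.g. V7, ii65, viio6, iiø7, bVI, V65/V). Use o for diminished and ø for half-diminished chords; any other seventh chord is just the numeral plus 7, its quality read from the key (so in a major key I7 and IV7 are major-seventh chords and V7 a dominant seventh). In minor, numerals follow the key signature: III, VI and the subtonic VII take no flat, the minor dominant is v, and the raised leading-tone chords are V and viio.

The pitches Eb-Gb-Bb form a minor triad rooted on Eb.
Eb is scale degree 1 in Eb minor, and a minor triad on that degree is written i.

i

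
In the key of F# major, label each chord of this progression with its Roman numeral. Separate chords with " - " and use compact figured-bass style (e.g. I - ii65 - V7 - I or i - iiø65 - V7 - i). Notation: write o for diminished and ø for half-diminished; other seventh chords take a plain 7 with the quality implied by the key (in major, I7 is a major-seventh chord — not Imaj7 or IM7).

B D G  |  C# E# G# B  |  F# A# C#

bII6 - V7 - I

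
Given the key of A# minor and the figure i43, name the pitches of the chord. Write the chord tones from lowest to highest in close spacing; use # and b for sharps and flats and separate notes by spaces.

In A# minor, the first degree is A#, and the diatonic chord built there is a minor seventh chord.
Stacking thirds from A# gives A#-C#-E#-G#.
The figured bass 43 indicates second inversion, placing the fifth (E#) in the bass: E#-G#-A#-C#.

E# G# A# C#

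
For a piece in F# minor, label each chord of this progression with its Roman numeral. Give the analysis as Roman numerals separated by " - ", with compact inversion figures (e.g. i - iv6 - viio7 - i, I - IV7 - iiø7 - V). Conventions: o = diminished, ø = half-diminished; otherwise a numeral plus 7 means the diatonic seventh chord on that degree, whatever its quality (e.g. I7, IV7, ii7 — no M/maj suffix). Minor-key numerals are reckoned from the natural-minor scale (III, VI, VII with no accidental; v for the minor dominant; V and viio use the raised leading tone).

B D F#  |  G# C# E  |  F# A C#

iv - v64 - i

B-D-F#: root B is the subdominant; minor triad there is iv.
G#-C#-E: root C# is the dominant; minor triad there is v64.
F#-A-C#: minor triad on F# = scale degree 1 → i.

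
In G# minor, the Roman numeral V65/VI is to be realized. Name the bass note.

The applied chord V65/VI is rooted on B: B-D#-F#-A.
The figure 65 means first inversion — the third is in the bass.

D#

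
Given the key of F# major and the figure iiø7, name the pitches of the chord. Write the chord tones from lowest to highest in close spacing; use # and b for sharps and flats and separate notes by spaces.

G# B D F#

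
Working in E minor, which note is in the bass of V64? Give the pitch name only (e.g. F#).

F#

V in E minor has root B; the chord is B-D#-F#.
The figure 64 means second inversion — the fifth is in the bass.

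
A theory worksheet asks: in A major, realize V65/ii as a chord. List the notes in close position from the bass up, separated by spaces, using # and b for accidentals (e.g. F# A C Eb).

A# C# E F#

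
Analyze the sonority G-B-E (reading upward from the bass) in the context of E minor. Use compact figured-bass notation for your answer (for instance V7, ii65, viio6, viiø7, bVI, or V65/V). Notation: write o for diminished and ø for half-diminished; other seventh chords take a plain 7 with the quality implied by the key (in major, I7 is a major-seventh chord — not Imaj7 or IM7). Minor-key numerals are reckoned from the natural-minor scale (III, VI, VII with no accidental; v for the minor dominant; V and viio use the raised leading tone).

i6

The pitches E-G-B form a minor triad rooted on E.
In E minor, E is the tonic; the diatonic minor triad there is i.
With G in the bass the chord is in first inversion, so the figured bass is 6.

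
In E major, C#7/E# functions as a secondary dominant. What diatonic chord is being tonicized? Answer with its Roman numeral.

The chord is a dominant seventh chord on C#.
A dominant resolves down a perfect fifth: C# → F#. In E major, F# is scale degree 2, i.e. ii.

ii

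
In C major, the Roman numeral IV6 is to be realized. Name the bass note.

A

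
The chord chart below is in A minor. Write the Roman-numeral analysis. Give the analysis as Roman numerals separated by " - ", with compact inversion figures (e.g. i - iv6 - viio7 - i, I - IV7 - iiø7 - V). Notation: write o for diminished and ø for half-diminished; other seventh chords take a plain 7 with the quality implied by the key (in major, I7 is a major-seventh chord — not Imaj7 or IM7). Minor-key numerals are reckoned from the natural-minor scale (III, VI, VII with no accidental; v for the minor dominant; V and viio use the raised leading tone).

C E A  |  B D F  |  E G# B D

C-E-A: root A is the tonic; minor triad there is i6.
B-D-F: root B is the supertonic; diminished triad there is iio.
E-G#-B-D: dominant seventh chord on E = scale degree 5 → V7.

i6 - iio - V7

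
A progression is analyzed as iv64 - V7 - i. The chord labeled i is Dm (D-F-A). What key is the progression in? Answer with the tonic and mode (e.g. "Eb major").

D minor

The anchor chord is a minor triad on D, labeled i.
If D is scale degree 1 and the mode makes that degree carry a minor triad, the tonic is D and the mode is minor.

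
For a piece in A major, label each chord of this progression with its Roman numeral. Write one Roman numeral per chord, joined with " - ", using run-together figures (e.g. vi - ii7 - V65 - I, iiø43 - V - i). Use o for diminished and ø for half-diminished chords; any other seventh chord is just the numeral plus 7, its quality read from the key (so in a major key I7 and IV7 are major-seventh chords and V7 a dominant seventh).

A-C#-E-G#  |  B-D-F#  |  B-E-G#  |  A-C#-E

I7 - ii - V64 - I

A-C#-E-G#: major seventh chord on A = scale degree 1 → I7.
B-D-F#: minor triad on B = scale degree 2 → ii.
B-E-G#: major triad on E = scale degree 5 → V64.
A-C#-E: major triad on A = scale degree 1 → I.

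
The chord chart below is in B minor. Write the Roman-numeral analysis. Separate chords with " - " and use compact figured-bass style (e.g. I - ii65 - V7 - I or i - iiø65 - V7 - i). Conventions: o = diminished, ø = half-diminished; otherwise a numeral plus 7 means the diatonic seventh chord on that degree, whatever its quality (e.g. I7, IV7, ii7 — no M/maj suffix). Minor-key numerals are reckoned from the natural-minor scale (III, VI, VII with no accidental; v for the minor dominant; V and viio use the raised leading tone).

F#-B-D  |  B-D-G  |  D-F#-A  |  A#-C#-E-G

i64 - VI6 - III - viio7

F#-B-D has root B, degree 1 in B minor, so i64.
B-D-G has root G, degree 6 in B minor, so VI6.
D-F#-A: root D is the mediant; major triad there is III.
A#-C#-E-G: fully diminished seventh chord on A# = scale degree 7 → viio7.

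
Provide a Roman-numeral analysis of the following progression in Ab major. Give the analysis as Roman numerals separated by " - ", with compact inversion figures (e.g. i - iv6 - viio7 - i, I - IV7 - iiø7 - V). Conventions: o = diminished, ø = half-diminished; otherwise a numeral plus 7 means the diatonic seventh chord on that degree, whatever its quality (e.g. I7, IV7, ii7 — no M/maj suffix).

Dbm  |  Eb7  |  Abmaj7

Dbm is non-diatonic — iv, a mixture chord from Ab minor.
Eb7: dominant seventh chord on Eb = scale degree 5 → V7.
Abmaj7: major seventh chord on Ab = scale degree 1 → I7.

iv - V7 - I7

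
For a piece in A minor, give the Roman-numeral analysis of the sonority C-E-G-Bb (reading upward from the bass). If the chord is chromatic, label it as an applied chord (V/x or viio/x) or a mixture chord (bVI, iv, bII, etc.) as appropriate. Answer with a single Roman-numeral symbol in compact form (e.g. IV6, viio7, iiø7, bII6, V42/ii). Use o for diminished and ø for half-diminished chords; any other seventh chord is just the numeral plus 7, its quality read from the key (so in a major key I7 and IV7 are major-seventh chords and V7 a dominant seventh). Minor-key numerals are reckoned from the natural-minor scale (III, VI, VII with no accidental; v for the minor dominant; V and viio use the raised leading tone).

The pitches C-E-G-Bb form a dominant seventh chord rooted on C.
C is not a diatonic chord root with this quality in A minor, but it lies a perfect fifth above F (VI), so the chord functions as an applied dominant of VI.

V7/VI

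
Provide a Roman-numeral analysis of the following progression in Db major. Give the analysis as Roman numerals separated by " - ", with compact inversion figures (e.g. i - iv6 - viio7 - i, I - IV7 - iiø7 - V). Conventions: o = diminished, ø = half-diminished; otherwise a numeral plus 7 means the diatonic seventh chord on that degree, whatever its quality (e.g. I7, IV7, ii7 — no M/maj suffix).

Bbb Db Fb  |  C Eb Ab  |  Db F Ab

bVI - V6 - I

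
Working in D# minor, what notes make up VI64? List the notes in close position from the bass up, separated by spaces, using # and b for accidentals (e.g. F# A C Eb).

F# B D#

In D# minor, scale degree 6 is B, and the diatonic chord built there is a major triad.
Stacking thirds from B gives B-D#-F#.
The figured bass 64 indicates second inversion, placing the fifth (F#) in the bass: F#-B-D#.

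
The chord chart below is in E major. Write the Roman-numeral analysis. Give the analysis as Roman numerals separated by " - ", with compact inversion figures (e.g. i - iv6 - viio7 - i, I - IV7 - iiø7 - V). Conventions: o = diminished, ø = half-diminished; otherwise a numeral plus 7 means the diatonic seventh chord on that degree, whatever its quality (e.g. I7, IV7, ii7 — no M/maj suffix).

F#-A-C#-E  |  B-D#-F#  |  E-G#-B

ii7 - V - I

F#-A-C#-E has root F#, degree 2 in E major, so ii7.
B-D#-F#: major triad on B = scale degree 5 → V.
E-G#-B: major triad on E = scale degree 1 → I.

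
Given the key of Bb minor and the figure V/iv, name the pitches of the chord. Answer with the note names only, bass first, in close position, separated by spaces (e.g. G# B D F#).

The slash means an applied dominant: we want the dominant of iv. In Bb minor, iv is Eb minor, and its dominant is built on Bb.
Building a major triad on Bb gives Bb-D-F.

Bb D F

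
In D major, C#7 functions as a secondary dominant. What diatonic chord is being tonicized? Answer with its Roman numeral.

The chord is a dominant seventh chord on C#.
A dominant resolves down a perfect fifth: C# → F#. In D major, F# is scale degree 3, i.e. iii.

iii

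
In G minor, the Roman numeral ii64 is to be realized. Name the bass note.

E

ii in G minor has root A; the chord is A-C-E.
The figure 64 means second inversion — the fifth is in the bass.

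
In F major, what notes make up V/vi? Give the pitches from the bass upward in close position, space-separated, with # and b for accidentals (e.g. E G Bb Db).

The slash means an applied dominant: we want the dominant of vi. In F major, vi is D minor, and its dominant is built on A.
Building a major triad on A gives A-C#-E.

A C# E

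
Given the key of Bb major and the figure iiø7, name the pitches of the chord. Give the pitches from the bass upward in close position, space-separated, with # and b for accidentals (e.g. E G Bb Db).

iiø7 is the half-diminished supertonic seventh, borrowed from the parallel minor. In Bb major that root is C.
So the chord is C-Eb-Gb-Bb, a half-diminished seventh chord.

C Eb Gb Bb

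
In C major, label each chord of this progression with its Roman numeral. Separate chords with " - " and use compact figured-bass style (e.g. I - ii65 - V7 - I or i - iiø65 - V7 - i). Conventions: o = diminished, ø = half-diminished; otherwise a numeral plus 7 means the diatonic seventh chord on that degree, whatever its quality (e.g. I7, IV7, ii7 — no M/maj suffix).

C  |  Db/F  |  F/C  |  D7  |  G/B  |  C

I - bII6 - IV64 - V7/V - V6 - I

C: root C is the tonic; major triad there is I.
Db/F: Db with this quality isn't in the key; a major triad on b2 is the Neapolitan sixth, bII6 (third, F, in the bass — hence the 6).
F/C: root F is the subdominant; major triad there is IV64.
D7: a dominant seventh chord on D, the applied dominant of V → V7/V.
G/B: major triad on G = scale degree 5 → V6.
C has root C, degree 1 in C major, so I.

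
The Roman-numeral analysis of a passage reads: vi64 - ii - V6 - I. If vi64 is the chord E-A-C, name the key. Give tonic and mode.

C major

The anchor chord is a minor triad on A, labeled vi64.
vi64 on A implies A is the submediant; that puts the tonic at C, and the lowercase numeral fits major mode.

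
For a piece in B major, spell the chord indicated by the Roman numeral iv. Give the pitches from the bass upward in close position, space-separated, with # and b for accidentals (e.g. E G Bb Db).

iv is the minor subdominant, borrowed from the parallel minor. In B major that root is E.
So the chord is E-G-B, a minor triad.

E G B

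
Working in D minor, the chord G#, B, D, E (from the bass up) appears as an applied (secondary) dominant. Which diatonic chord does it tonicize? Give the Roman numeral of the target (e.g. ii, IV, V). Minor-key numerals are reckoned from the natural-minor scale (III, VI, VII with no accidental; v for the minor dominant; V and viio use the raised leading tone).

V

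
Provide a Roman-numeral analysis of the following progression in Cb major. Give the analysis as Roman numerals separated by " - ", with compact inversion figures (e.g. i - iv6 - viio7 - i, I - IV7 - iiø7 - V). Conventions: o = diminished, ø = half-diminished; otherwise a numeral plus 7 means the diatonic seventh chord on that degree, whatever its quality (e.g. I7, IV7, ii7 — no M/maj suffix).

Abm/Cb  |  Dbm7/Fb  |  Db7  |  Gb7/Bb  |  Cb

Abm/Cb: minor triad on Ab = scale degree 6 → vi6.
Dbm7/Fb has root Db, degree 2 in Cb major, so ii65.
Db7 is the secondary dominant of V (dominant seventh chord on Db): V7/V.
Gb7/Bb: root Gb is the dominant; dominant seventh chord there is V65.
Cb: major triad on Cb = scale degree 1 → I.

vi6 - ii65 - V7/V - V65 - I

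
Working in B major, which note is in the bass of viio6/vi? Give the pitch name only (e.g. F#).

The applied chord viio6/vi is rooted on F##: F##-A#-C#.
The figure 6 means first inversion — the third is in the bass.

A#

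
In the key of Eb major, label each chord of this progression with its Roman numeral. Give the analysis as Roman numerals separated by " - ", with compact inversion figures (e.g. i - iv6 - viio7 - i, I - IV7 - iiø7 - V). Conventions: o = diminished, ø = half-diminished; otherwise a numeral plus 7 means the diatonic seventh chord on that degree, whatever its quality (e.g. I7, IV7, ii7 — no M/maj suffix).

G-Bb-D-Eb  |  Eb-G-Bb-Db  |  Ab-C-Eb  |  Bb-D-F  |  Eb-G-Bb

G-Bb-D-Eb: major seventh chord on Eb = scale degree 1 → I65.
Eb-G-Bb-Db is the secondary dominant of IV (dominant seventh chord on Eb): V7/IV.
Ab-C-Eb: root Ab is the subdominant; major triad there is IV.
Bb-D-F: major triad on Bb = scale degree 5 → V.
Eb-G-Bb: major triad on Eb = scale degree 1 → I.

I65 - V7/IV - IV - V - I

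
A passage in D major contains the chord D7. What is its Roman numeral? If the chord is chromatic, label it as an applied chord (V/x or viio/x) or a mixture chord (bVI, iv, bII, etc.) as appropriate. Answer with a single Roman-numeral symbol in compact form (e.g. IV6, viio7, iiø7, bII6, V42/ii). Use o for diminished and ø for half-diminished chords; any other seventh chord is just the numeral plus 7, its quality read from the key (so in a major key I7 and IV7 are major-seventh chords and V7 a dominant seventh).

V7/IV

Stacked in thirds the chord is D-F#-A-C: a dominant seventh chord on D.
D is not a diatonic chord root with this quality in D major, but it lies a perfect fifth above G (IV), so the chord functions as an applied dominant of IV.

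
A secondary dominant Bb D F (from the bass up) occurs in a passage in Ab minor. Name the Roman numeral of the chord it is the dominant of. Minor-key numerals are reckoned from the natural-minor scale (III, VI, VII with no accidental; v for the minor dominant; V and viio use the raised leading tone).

The chord is a major triad on Bb.
A dominant resolves down a perfect fifth: Bb → Eb. In Ab minor, Eb is scale degree 5, i.e. V.

V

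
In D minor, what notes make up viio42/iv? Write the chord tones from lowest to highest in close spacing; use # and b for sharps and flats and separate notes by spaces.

The slash marks an applied leading-tone chord: viio of iv. In D minor, iv is G, so the leading tone to it is F#, a half step below.
Building a fully diminished seventh chord on F# gives F#-A-C-Eb.
With the 42 figure the chord is in third inversion; from the bass Eb upward in close position it reads Eb-F#-A-C.

Eb F# A C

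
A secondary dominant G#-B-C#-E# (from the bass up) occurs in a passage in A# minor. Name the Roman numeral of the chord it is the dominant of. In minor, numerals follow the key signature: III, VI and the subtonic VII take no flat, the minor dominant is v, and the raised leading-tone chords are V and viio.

The chord is a dominant seventh chord on C#.
A dominant resolves down a perfect fifth: C# → F#. In A# minor, F# is scale degree 6, i.e. VI.

VI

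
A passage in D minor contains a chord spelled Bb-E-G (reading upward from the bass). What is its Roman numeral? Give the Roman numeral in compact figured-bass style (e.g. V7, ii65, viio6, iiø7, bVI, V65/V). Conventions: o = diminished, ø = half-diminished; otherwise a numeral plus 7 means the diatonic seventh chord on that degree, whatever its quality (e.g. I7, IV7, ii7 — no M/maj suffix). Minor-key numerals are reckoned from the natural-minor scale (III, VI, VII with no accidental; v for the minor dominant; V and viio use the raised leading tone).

iio64

The pitches E-G-Bb form a diminished triad rooted on E.
E is scale degree 2 in D minor, and a diminished triad on that degree is written iio.
With Bb in the bass the chord is in second inversion, so the figured bass is 64.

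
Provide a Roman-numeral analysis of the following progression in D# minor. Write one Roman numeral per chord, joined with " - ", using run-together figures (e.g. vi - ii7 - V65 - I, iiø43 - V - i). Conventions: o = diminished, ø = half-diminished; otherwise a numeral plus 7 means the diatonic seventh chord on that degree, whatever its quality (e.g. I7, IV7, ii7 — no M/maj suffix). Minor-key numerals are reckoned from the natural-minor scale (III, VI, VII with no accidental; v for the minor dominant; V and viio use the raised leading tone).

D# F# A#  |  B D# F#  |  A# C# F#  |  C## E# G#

D#-F#-A#: minor triad on D# = scale degree 1 → i.
B-D#-F# has root B, degree 6 in D# minor, so VI.
A#-C#-F# has root F#, degree 3 in D# minor, so III6.
C##-E#-G#: root C## is the leading tone; diminished triad there is viio.

i - VI - III6 - viio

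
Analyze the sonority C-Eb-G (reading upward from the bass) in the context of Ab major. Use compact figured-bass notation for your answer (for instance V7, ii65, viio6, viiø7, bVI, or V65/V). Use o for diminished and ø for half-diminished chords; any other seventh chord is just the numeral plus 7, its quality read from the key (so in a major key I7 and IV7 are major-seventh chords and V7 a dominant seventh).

iii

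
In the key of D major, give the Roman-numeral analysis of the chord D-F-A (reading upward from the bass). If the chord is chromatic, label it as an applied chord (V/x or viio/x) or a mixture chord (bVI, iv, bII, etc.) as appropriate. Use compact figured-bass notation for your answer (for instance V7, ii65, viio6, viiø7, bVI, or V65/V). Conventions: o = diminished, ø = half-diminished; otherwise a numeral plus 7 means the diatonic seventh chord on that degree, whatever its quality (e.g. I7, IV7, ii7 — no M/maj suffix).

i

Stacked in thirds the chord is D-F-A: a minor triad on D.
D is the first degree of D major. This is the minor tonic, borrowed from the parallel minor.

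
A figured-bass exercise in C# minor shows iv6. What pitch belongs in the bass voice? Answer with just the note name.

iv in C# minor has root F#; the chord is F#-A-C#.
The figure 6 means first inversion — the third is in the bass.

A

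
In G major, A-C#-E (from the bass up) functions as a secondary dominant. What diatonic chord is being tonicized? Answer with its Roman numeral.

V

The chord is a major triad on A.
A dominant resolves down a perfect fifth: A → D. In G major, D is scale degree 5, i.e. V.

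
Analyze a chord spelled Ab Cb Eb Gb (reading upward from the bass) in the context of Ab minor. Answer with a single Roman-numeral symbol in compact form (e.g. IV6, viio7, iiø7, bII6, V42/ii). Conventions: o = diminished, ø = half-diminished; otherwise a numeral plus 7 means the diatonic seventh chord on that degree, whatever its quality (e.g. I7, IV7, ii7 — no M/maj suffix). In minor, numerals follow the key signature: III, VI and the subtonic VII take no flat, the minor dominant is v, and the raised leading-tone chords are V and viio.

The pitches Ab-Cb-Eb-Gb form a minor seventh chord rooted on Ab.
In Ab minor, Ab is the tonic; the diatonic minor seventh chord there is i7.

i7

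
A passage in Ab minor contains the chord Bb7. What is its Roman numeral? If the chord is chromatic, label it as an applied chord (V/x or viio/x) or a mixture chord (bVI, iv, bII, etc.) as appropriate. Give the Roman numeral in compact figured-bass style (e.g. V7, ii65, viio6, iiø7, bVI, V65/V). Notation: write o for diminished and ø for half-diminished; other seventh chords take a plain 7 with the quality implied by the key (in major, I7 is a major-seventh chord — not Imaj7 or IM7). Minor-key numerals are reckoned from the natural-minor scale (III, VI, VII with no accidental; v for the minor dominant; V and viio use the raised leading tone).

V7/V

Stacked in thirds the chord is Bb-D-F-Ab: a dominant seventh chord on Bb.
Bb is not a diatonic chord root with this quality in Ab minor, but it lies a perfect fifth above Eb (V), so the chord functions as an applied dominant of V.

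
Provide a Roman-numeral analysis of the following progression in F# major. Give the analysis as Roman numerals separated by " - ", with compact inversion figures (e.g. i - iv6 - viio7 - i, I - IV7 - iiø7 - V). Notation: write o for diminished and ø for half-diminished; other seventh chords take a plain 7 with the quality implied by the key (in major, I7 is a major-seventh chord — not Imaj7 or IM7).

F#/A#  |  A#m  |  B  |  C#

I6 - iii - IV - V

F#/A#: major triad on F# = scale degree 1 → I6.
A#m: minor triad on A# = scale degree 3 → iii.
B: root B is the subdominant; major triad there is IV.
C#: major triad on C# = scale degree 5 → V.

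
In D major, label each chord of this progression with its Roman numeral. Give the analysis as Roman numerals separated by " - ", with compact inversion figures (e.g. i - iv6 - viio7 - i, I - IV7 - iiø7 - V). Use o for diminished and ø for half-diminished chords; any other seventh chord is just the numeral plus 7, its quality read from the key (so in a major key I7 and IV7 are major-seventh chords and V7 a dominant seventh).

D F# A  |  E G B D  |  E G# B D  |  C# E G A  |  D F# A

D-F#-A: root D is the tonic; major triad there is I.
E-G-B-D: minor seventh chord on E = scale degree 2 → ii7.
E-G#-B-D: chromatic; E is V of V, so V7/V.
C#-E-G-A has root A, degree 5 in D major, so V65.
D-F#-A has root D, degree 1 in D major, so I.

I - ii7 - V7/V - V65 - I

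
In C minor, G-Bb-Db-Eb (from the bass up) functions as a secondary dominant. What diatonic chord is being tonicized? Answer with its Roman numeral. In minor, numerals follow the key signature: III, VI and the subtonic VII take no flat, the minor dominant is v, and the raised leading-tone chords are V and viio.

VI

The chord is a dominant seventh chord on Eb.
A dominant resolves down a perfect fifth: Eb → Ab. In C minor, Ab is scale degree 6, i.e. VI.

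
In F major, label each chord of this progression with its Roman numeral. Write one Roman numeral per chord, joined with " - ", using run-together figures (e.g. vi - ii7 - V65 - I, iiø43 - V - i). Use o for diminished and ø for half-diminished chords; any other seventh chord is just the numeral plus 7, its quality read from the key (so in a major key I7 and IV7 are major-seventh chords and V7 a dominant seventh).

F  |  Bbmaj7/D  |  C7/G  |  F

I - IV65 - V43 - I

F: major triad on F = scale degree 1 → I.
Bbmaj7/D has root Bb, degree 4 in F major, so IV65.
C7/G: root C is the dominant; dominant seventh chord there is V43.
F: major triad on F = scale degree 1 → I.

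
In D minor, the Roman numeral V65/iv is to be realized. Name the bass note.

The applied chord V65/iv is rooted on D: D-F#-A-C.
The figure 65 means first inversion — the third is in the bass.

F#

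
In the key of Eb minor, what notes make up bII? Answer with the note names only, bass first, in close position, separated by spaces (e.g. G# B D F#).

bII is the Neapolitan chord — a major triad on the lowered second degree. In Eb minor that root is Fb.
So the chord is Fb-Ab-Cb, a major triad.

Fb Ab Cb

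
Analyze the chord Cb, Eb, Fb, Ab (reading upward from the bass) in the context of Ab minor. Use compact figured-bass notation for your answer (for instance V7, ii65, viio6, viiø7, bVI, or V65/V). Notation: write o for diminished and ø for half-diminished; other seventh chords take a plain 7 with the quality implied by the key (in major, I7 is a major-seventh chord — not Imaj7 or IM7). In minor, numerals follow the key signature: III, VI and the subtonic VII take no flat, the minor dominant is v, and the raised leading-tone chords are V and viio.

VI43

The pitches Fb-Ab-Cb-Eb form a major seventh chord rooted on Fb.
Fb is scale degree 6 in Ab minor, and a major seventh chord on that degree is written VI7.
With Cb in the bass the chord is in second inversion, so the figured bass is 43.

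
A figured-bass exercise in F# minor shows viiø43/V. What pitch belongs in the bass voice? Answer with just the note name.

The applied chord viiø43/V is rooted on B#: B#-D#-F#-A#.
The figure 43 means second inversion — the fifth is in the bass.

F#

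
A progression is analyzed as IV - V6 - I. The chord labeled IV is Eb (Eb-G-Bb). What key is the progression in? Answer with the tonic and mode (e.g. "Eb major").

IV is given as Eb-G-Bb — a major triad with root Eb.
Counting down 3 scale steps from Eb places the tonic on Bb; a major triad on degree 4 is diatonic only in major.

Bb major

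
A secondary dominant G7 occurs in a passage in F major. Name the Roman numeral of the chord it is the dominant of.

V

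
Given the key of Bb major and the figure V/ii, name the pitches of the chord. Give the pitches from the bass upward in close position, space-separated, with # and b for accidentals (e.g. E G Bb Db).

The slash means an applied dominant: we want the dominant of ii. In Bb major, ii is C minor, and its dominant is built on G.
Building a major triad on G gives G-B-D.

G B D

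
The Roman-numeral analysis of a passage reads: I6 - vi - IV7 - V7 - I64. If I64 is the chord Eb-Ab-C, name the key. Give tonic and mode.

The chord Ab/Eb is a major triad rooted on Ab; its label is I64.
If Ab is scale degree 1 and the mode makes that degree carry a major triad, the tonic is Ab and the mode is major.

Ab major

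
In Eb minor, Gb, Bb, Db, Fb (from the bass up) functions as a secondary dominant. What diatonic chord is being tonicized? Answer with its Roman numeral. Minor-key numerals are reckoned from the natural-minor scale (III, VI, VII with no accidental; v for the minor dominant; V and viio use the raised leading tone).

The chord is a dominant seventh chord on Gb.
A dominant resolves down a perfect fifth: Gb → Cb. In Eb minor, Cb is scale degree 6, i.e. VI.

VI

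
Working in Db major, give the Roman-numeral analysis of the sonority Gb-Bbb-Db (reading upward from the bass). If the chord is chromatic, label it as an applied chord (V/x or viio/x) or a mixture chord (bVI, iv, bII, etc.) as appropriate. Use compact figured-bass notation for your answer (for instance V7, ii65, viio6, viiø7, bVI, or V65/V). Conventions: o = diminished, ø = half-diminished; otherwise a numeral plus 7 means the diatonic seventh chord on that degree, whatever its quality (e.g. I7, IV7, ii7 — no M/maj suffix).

iv

Stacked in thirds the chord is Gb-Bbb-Db: a minor triad on Gb.
Gb is the fourth degree of Db major. This is the minor subdominant, borrowed from the parallel minor.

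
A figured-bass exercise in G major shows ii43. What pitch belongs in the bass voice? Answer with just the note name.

ii in G major has root A; the chord is A-C-E-G.
The figure 43 means second inversion — the fifth is in the bass.

E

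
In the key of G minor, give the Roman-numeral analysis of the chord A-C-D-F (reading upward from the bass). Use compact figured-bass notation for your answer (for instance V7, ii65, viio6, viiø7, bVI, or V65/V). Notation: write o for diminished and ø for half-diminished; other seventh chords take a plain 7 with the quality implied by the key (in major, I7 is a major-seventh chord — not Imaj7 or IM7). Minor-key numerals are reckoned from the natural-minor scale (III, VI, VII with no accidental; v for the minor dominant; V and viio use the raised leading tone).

Stacked in thirds the chord is D-F-A-C: a minor seventh chord on D.
In G minor, D is the dominant; the diatonic minor seventh chord there is v7.
With A in the bass the chord is in second inversion, so the figured bass is 43.

v43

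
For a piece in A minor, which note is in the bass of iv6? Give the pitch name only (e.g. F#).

F

iv in A minor has root D; the chord is D-F-A.
The figure 6 means first inversion — the third is in the bass.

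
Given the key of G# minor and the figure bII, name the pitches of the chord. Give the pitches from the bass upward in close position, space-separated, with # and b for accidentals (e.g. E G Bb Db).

Scale degree 2 in G# minor is A#; lowering it a half step gives A. bII is the Neapolitan chord — a major triad on the lowered second degree.
So the chord is A-C#-E.

A C# E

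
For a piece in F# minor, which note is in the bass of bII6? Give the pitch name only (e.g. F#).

bII in F# minor has root G; the chord is G-B-D.
The figure 6 means first inversion — the third is in the bass.

B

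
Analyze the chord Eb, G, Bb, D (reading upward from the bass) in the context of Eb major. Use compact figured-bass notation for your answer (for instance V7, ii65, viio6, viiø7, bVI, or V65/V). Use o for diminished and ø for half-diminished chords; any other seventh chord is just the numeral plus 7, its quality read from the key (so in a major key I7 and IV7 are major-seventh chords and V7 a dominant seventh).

I7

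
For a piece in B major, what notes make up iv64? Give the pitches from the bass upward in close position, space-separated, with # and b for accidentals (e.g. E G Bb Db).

B E G

Scale degree 4 in B major is E; here the chord built on it is altered to a minor triad. iv64 is the minor subdominant, borrowed from the parallel minor.
So the chord is E-G-B.
The figured bass 64 indicates second inversion, placing the fifth (B) in the bass: B-E-G.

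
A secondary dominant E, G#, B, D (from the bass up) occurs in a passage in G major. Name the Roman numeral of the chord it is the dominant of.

The chord is a dominant seventh chord on E.
A dominant resolves down a perfect fifth: E → A. In G major, A is scale degree 2, i.e. ii.

ii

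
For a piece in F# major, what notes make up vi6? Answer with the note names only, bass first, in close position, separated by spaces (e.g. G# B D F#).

In F# major, the submediant is D#, and the diatonic chord built there is a minor triad.
That chord is spelled D#-F#-A#.
The figured bass 6 indicates first inversion, placing the third (F#) in the bass: F#-A#-D#.

F# A# D#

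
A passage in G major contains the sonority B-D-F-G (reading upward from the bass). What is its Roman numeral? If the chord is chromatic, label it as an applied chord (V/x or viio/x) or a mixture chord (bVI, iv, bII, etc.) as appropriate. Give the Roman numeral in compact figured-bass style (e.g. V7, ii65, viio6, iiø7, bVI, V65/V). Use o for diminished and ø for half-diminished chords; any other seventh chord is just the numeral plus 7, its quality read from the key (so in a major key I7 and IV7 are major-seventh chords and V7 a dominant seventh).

V65/IV

The pitches G-B-D-F form a dominant seventh chord rooted on G.
G is not a diatonic chord root with this quality in G major, but it lies a perfect fifth above C (IV), so the chord functions as an applied dominant of IV.
With B in the bass the chord is in first inversion, so the figured bass is 65.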